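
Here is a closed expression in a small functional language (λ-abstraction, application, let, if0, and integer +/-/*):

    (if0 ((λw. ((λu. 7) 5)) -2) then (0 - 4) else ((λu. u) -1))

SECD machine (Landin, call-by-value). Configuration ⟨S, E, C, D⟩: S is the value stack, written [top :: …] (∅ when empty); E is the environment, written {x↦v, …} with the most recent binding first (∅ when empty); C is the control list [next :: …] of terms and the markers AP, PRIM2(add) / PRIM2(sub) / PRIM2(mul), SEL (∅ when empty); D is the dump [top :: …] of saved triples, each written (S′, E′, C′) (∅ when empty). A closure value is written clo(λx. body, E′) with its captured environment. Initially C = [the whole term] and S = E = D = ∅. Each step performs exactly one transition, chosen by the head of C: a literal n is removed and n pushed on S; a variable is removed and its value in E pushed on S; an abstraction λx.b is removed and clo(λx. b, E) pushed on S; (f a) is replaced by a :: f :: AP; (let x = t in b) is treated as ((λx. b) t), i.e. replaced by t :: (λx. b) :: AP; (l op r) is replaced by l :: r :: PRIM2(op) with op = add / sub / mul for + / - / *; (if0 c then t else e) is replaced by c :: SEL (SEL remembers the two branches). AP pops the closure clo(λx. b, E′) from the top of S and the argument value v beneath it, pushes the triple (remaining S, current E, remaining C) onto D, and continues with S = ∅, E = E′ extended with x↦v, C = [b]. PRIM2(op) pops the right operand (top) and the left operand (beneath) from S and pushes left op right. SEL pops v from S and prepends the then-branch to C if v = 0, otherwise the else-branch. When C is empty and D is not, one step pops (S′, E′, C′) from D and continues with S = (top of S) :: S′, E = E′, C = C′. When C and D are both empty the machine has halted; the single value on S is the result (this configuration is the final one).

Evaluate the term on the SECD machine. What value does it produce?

t=0: ⟨S=∅; E=∅; C=[(if0 ((λw. ((λu. 7) 5)) -2) then (0 - 4) else ((λu. u) -1))]; D=∅⟩
t=1: ⟨S=∅; E=∅; C=[((λw. ((λu. 7) 5)) -2) :: SEL]; D=∅⟩
t=2: ⟨S=∅; E=∅; C=[-2 :: (λw. ((λu. 7) 5)) :: AP :: SEL]; D=∅⟩
t=3: ⟨S=[-2]; E=∅; C=[(λw. ((λu. 7) 5)) :: AP :: SEL]; D=∅⟩
t=4: ⟨S=[clo(λw. ((λu. 7) 5), ∅) :: -2]; E=∅; C=[AP :: SEL]; D=∅⟩
t=5: ⟨S=∅; E={w↦-2}; C=[((λu. 7) 5)]; D=[(∅, ∅, [SEL])]⟩
t=6: ⟨S=∅; E={w↦-2}; C=[5 :: (λu. 7) :: AP]; D=[(∅, ∅, [SEL])]⟩
t=7: ⟨S=[5]; E={w↦-2}; C=[(λu. 7) :: AP]; D=[(∅, ∅, [SEL])]⟩
t=8: ⟨S=[clo(λu. 7, {w↦-2}) :: 5]; E={w↦-2}; C=[AP]; D=[(∅, ∅, [SEL])]⟩
t=9: ⟨S=∅; E={u↦5, w↦-2}; C=[7]; D=[(∅, {w↦-2}, ∅) :: (∅, ∅, [SEL])]⟩
t=10: ⟨S=[7]; E={u↦5, w↦-2}; C=∅; D=[(∅, {w↦-2}, ∅) :: (∅, ∅, [SEL])]⟩
t=11: ⟨S=[7]; E={w↦-2}; C=∅; D=[(∅, ∅, [SEL])]⟩
t=12: ⟨S=[7]; E=∅; C=[SEL]; D=∅⟩
t=13: ⟨S=∅; E=∅; C=[((λu. u) -1)]; D=∅⟩
t=14: ⟨S=∅; E=∅; C=[-1 :: (λu. u) :: AP]; D=∅⟩
t=15: ⟨S=[-1]; E=∅; C=[(λu. u) :: AP]; D=∅⟩
t=16: ⟨S=[clo(λu. u, ∅) :: -1]; E=∅; C=[AP]; D=∅⟩
t=17: ⟨S=∅; E={u↦-1}; C=[u]; D=[(∅, ∅, ∅)]⟩
t=18: ⟨S=[-1]; E={u↦-1}; C=∅; D=[(∅, ∅, ∅)]⟩
t=19: ⟨S=[-1]; E=∅; C=∅; D=∅⟩
→ final value -1

Answer: -1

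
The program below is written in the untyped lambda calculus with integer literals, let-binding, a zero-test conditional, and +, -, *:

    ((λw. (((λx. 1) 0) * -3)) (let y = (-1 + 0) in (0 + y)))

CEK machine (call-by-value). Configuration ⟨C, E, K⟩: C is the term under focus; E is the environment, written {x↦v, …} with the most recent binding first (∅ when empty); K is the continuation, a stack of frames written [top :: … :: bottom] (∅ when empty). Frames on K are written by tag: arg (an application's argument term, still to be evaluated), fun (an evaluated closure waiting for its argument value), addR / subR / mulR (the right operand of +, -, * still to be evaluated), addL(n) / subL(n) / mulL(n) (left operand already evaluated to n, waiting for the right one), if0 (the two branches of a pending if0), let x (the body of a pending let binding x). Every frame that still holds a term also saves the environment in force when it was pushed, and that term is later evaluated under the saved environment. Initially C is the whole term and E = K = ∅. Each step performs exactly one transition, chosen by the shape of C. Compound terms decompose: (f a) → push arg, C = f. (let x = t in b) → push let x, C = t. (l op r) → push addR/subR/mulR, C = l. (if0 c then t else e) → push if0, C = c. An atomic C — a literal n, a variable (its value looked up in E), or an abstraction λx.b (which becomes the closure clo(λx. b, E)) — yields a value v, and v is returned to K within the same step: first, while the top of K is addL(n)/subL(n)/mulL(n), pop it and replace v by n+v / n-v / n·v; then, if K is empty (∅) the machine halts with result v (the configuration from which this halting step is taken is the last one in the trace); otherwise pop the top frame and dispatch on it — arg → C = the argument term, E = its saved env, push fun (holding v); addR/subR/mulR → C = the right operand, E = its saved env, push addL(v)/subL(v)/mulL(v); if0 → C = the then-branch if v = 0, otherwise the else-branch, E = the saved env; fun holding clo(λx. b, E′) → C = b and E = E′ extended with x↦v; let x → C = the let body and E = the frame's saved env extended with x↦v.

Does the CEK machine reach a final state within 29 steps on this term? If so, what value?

0. <C=((λw. (((λx. 1) 0) * -3)) (let y = (-1 + 0) in (0 + y))), E=∅, K=∅>
1. <C=(λw. (((λx. 1) 0) * -3)), E=∅, K=[arg]>
2. <C=(let y = (-1 + 0) in (0 + y)), E=∅, K=[fun]>
3. <C=(-1 + 0), E=∅, K=[let y :: fun]>
4. <C=-1, E=∅, K=[addR :: let y :: fun]>
5. <C=0, E=∅, K=[addL(-1) :: let y :: fun]>
6. <C=(0 + y), E={y↦-1}, K=[fun]>
7. <C=0, E={y↦-1}, K=[addR :: fun]>
8. <C=y, E={y↦-1}, K=[addL(0) :: fun]>
9. <C=(((λx. 1) 0) * -3), E={w↦-1}, K=∅>
10. <C=((λx. 1) 0), E={w↦-1}, K=[mulR]>
11. <C=(λx. 1), E={w↦-1}, K=[arg :: mulR]>
12. <C=0, E={w↦-1}, K=[fun :: mulR]>
13. <C=1, E={x↦0, w↦-1}, K=[mulR]>
14. <C=-3, E={w↦-1}, K=[mulL(1)]>
→ final value -3

Answer: -3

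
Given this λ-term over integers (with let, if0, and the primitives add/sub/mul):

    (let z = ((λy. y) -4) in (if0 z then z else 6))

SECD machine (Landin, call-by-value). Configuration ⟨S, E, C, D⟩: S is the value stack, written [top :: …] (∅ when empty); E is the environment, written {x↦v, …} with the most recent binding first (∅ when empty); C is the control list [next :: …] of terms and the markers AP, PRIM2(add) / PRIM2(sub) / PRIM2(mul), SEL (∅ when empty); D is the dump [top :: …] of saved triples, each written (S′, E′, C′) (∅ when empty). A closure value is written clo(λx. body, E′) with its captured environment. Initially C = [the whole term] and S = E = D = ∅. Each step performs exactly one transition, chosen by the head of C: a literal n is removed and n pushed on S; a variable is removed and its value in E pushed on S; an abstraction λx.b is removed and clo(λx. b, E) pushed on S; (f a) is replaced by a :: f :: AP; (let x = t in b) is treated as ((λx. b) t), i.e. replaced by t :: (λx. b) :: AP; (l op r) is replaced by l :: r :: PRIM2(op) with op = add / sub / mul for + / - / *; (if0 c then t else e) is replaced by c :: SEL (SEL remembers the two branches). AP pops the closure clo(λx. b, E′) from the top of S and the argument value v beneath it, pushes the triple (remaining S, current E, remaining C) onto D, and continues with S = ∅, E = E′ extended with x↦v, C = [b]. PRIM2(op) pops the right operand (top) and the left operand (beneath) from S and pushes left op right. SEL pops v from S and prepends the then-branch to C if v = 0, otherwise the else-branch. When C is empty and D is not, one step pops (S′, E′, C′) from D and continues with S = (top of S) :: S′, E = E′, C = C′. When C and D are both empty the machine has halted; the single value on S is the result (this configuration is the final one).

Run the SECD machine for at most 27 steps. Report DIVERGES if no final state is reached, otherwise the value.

Answer: 6

Execution trace:
[0] [S=∅ | E=∅ | C=[(let z = ((λy. y) -4) in (if0 z then z else 6))] | D=∅]
[1] [S=∅ | E=∅ | C=[((λy. y) -4) :: (λz. (if0 z then z else 6)) :: AP] | D=∅]
[2] [S=∅ | E=∅ | C=[-4 :: (λy. y) :: AP :: (λz. (if0 z then z else 6)) :: AP] | D=∅]
[3] [S=[-4] | E=∅ | C=[(λy. y) :: AP :: (λz. (if0 z then z else 6)) :: AP] | D=∅]
[4] [S=[clo(λy. y, ∅) :: -4] | E=∅ | C=[AP :: (λz. (if0 z then z else 6)) :: AP] | D=∅]
[5] [S=∅ | E={y↦-4} | C=[y] | D=[(∅, ∅, [(λz. (if0 z then z else 6)) :: AP])]]
[6] [S=[-4] | E={y↦-4} | C=∅ | D=[(∅, ∅, [(λz. (if0 z then z else 6)) :: AP])]]
[7] [S=[-4] | E=∅ | C=[(λz. (if0 z then z else 6)) :: AP] | D=∅]
[8] [S=[clo(λz. (if0 z then z else 6), ∅) :: -4] | E=∅ | C=[AP] | D=∅]
[9] [S=∅ | E={z↦-4} | C=[(if0 z then z else 6)] | D=[(∅, ∅, ∅)]]
[10] [S=∅ | E={z↦-4} | C=[z :: SEL] | D=[(∅, ∅, ∅)]]
[11] [S=[-4] | E={z↦-4} | C=[SEL] | D=[(∅, ∅, ∅)]]
[12] [S=∅ | E={z↦-4} | C=[6] | D=[(∅, ∅, ∅)]]
[13] [S=[6] | E={z↦-4} | C=∅ | D=[(∅, ∅, ∅)]]
[14] [S=[6] | E=∅ | C=∅ | D=∅]
→ final value 6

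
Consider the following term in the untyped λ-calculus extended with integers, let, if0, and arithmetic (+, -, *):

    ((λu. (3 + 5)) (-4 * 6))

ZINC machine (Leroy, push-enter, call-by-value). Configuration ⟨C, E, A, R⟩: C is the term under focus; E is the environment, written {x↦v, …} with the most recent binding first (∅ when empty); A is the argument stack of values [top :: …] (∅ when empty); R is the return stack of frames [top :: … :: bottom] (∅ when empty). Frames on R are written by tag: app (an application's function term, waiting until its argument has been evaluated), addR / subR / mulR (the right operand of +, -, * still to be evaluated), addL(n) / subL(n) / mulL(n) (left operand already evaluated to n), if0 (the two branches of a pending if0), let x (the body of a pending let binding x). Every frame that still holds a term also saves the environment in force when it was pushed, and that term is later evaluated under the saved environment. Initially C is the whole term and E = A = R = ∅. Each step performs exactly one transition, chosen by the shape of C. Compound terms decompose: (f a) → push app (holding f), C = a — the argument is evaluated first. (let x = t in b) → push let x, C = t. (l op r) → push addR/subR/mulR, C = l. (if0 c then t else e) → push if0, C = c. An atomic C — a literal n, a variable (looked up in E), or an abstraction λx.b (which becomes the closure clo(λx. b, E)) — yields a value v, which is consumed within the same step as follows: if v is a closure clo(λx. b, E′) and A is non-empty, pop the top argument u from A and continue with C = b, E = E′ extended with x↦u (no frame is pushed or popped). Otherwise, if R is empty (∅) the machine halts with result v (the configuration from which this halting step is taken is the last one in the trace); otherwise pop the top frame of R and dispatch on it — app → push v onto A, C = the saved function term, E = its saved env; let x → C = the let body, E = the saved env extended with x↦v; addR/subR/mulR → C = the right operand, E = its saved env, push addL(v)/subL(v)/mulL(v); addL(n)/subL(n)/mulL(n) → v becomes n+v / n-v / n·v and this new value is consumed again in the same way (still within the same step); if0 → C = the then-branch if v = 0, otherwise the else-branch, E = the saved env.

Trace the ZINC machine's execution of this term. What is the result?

t=0: [C=((λu. (3 + 5)) (-4 * 6)) | E=∅ | A=∅ | R=∅]
t=1: [C=(-4 * 6) | E=∅ | A=∅ | R=[app]]
t=2: [C=-4 | E=∅ | A=∅ | R=[mulR :: app]]
t=3: [C=6 | E=∅ | A=∅ | R=[mulL(-4) :: app]]
t=4: [C=(λu. (3 + 5)) | E=∅ | A=[-24] | R=∅]
t=5: [C=(3 + 5) | E={u↦-24} | A=∅ | R=∅]
t=6: [C=3 | E={u↦-24} | A=∅ | R=[addR]]
t=7: [C=5 | E={u↦-24} | A=∅ | R=[addL(3)]]
→ final value 8

Answer: 8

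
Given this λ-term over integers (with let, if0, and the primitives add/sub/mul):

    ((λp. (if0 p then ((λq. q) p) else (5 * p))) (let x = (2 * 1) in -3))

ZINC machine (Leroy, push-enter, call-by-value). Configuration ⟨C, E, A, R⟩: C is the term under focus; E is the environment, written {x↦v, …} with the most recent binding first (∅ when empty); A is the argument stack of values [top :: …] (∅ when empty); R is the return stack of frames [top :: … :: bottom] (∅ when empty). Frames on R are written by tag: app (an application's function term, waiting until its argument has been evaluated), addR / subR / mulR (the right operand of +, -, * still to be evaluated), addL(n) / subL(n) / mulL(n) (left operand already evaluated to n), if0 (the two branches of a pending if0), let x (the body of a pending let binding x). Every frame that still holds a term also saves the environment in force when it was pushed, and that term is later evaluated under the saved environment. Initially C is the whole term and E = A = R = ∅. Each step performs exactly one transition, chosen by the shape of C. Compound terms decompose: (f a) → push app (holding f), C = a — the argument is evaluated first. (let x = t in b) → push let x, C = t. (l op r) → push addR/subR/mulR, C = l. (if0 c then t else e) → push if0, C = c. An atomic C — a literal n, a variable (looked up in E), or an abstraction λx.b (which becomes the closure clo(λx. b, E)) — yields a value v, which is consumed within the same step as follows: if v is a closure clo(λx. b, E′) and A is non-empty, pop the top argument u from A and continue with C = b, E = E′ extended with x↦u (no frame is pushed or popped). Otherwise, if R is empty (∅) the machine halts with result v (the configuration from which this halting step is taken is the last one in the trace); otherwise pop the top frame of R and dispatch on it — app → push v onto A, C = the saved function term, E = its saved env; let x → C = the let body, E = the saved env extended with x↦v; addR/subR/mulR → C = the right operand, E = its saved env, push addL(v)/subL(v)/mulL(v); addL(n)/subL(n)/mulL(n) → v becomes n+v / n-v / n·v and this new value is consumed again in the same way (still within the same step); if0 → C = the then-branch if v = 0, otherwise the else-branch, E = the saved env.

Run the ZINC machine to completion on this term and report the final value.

Answer: -15

Execution trace:
step 0: [C=((λp. (if0 p then ((λq. q) p) else (5 * p))) (let x = (2 * 1) in -3)) | E=∅ | A=∅ | R=∅]
step 1: [C=(let x = (2 * 1) in -3) | E=∅ | A=∅ | R=[app]]
step 2: [C=(2 * 1) | E=∅ | A=∅ | R=[let x :: app]]
step 3: [C=2 | E=∅ | A=∅ | R=[mulR :: let x :: app]]
step 4: [C=1 | E=∅ | A=∅ | R=[mulL(2) :: let x :: app]]
step 5: [C=-3 | E={x↦2} | A=∅ | R=[app]]
step 6: [C=(λp. (if0 p then ((λq. q) p) else (5 * p))) | E=∅ | A=[-3] | R=∅]
step 7: [C=(if0 p then ((λq. q) p) else (5 * p)) | E={p↦-3} | A=∅ | R=∅]
step 8: [C=p | E={p↦-3} | A=∅ | R=[if0]]
step 9: [C=(5 * p) | E={p↦-3} | A=∅ | R=∅]
step 10: [C=5 | E={p↦-3} | A=∅ | R=[mulR]]
step 11: [C=p | E={p↦-3} | A=∅ | R=[mulL(5)]]
→ final value -15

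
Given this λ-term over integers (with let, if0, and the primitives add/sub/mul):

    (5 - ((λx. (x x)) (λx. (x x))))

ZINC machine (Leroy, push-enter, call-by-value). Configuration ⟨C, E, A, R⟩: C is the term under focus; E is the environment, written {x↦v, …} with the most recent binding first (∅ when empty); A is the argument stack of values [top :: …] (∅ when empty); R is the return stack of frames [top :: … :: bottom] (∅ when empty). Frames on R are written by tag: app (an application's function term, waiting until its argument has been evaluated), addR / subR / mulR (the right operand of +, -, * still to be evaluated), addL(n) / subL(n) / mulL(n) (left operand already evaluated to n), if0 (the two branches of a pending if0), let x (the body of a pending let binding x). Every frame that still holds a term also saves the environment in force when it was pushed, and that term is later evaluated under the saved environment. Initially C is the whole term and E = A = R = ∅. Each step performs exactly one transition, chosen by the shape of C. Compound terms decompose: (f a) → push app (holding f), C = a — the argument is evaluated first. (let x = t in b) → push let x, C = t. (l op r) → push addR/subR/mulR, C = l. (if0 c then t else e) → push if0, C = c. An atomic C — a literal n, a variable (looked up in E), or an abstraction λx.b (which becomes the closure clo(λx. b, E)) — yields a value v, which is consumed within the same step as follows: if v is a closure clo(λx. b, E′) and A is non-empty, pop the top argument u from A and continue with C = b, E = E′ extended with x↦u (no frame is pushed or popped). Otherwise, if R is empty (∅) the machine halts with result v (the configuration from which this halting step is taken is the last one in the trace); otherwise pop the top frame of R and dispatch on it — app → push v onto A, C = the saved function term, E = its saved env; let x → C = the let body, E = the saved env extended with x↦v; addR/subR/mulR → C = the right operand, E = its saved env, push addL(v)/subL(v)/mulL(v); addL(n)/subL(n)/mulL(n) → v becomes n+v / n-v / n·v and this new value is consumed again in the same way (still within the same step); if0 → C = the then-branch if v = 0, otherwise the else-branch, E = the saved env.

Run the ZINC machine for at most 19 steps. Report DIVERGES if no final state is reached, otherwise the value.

Answer: DIVERGES (no final state within 19 steps)

Derivation:
[0] <C=(5 - ((λx. (x x)) (λx. (x x)))), E=∅, A=∅, R=∅>
[1] <C=5, E=∅, A=∅, R=[subR]>
[2] <C=((λx. (x x)) (λx. (x x))), E=∅, A=∅, R=[subL(5)]>
[3] <C=(λx. (x x)), E=∅, A=∅, R=[app :: subL(5)]>
[4] <C=(λx. (x x)), E=∅, A=[clo(λx. (x x), ∅)], R=[subL(5)]>
[5] <C=(x x), E={x↦clo(λx. (x x), ∅)}, A=∅, R=[subL(5)]>
[6] <C=x, E={x↦clo(λx. (x x), ∅)}, A=∅, R=[app :: subL(5)]>
[7] <C=x, E={x↦clo(λx. (x x), ∅)}, A=[clo(λx. (x x), ∅)], R=[subL(5)]>
… configuration repeats with period 3 (steps 5–7 recur indefinitely) …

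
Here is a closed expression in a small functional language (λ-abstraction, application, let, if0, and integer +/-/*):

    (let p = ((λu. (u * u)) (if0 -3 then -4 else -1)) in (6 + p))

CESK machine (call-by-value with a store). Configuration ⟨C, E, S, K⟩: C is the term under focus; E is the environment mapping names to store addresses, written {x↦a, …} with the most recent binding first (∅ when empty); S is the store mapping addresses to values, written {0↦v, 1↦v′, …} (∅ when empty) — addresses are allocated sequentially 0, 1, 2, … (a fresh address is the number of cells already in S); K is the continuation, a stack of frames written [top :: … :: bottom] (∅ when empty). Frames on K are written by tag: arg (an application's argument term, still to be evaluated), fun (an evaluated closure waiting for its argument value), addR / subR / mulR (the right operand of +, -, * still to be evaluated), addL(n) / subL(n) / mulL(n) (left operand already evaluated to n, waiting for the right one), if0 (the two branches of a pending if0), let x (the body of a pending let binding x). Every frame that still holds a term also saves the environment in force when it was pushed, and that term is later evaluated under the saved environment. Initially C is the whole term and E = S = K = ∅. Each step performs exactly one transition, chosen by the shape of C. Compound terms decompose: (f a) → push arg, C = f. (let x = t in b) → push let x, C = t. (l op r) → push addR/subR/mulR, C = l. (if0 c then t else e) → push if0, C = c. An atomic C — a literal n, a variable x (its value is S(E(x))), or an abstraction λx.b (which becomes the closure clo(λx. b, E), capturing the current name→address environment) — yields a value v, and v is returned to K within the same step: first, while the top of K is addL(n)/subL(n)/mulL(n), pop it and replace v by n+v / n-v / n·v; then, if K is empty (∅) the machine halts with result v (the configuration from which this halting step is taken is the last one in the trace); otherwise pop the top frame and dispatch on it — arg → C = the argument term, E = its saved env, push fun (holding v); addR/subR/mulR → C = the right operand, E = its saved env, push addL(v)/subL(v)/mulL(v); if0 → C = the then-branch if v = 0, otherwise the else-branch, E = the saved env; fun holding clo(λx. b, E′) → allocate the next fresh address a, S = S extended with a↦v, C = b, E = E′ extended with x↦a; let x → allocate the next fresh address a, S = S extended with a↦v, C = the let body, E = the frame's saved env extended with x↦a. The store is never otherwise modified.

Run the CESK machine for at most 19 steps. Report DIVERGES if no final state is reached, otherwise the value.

t=0: [C=(let p = ((λu. (u * u)) (if0 -3 then -4 else -1)) in (6 + p)) | E=∅ | S=∅ | K=∅]
t=1: [C=((λu. (u * u)) (if0 -3 then -4 else -1)) | E=∅ | S=∅ | K=[let p]]
t=2: [C=(λu. (u * u)) | E=∅ | S=∅ | K=[arg :: let p]]
t=3: [C=(if0 -3 then -4 else -1) | E=∅ | S=∅ | K=[fun :: let p]]
t=4: [C=-3 | E=∅ | S=∅ | K=[if0 :: fun :: let p]]
t=5: [C=-1 | E=∅ | S=∅ | K=[fun :: let p]]
t=6: [C=(u * u) | E={u↦0} | S={0↦-1} | K=[let p]]
t=7: [C=u | E={u↦0} | S={0↦-1} | K=[mulR :: let p]]
t=8: [C=u | E={u↦0} | S={0↦-1} | K=[mulL(-1) :: let p]]
t=9: [C=(6 + p) | E={p↦1} | S={0↦-1, 1↦1} | K=∅]
t=10: [C=6 | E={p↦1} | S={0↦-1, 1↦1} | K=[addR]]
t=11: [C=p | E={p↦1} | S={0↦-1, 1↦1} | K=[addL(6)]]
→ final value 7

Answer: 7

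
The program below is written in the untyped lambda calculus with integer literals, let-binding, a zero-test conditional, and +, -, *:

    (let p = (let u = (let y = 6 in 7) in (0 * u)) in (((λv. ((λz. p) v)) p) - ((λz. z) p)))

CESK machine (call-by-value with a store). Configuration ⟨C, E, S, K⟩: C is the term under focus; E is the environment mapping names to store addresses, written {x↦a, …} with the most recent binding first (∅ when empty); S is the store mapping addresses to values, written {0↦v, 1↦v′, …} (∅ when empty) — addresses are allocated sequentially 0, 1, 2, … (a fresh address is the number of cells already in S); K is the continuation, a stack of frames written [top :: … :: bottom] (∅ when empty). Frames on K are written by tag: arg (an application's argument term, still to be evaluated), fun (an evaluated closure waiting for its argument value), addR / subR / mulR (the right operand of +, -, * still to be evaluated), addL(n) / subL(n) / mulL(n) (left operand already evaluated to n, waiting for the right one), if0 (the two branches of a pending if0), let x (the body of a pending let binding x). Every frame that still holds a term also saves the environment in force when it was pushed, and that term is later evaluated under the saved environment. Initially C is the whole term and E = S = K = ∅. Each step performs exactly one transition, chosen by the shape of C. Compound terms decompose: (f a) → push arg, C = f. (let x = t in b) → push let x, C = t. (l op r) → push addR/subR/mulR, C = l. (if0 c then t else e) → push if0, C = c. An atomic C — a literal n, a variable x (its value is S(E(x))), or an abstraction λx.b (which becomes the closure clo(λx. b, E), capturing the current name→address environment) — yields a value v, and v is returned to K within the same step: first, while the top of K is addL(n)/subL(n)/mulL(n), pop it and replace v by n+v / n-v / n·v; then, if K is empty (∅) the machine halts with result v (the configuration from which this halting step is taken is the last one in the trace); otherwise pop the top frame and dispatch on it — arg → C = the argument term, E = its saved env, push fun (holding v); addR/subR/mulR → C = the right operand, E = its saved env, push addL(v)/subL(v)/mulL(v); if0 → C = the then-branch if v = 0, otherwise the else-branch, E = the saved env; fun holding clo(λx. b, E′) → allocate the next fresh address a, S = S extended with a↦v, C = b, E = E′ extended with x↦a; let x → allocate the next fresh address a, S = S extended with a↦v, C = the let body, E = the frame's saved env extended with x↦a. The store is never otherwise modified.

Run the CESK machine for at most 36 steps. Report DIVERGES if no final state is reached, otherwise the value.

Answer: 0

Execution trace:
[0] <C=(let p = (let u = (let y = 6 in 7) in (0 * u)) in (((λv. ((λz. p) v)) p) - ((λz. z) p))), E=∅, S=∅, K=∅>
[1] <C=(let u = (let y = 6 in 7) in (0 * u)), E=∅, S=∅, K=[let p]>
[2] <C=(let y = 6 in 7), E=∅, S=∅, K=[let u :: let p]>
[3] <C=6, E=∅, S=∅, K=[let y :: let u :: let p]>
[4] <C=7, E={y↦0}, S={0↦6}, K=[let u :: let p]>
[5] <C=(0 * u), E={u↦1}, S={0↦6, 1↦7}, K=[let p]>
[6] <C=0, E={u↦1}, S={0↦6, 1↦7}, K=[mulR :: let p]>
[7] <C=u, E={u↦1}, S={0↦6, 1↦7}, K=[mulL(0) :: let p]>
[8] <C=(((λv. ((λz. p) v)) p) - ((λz. z) p)), E={p↦2}, S={0↦6, 1↦7, 2↦0}, K=∅>
[9] <C=((λv. ((λz. p) v)) p), E={p↦2}, S={0↦6, 1↦7, 2↦0}, K=[subR]>
[10] <C=(λv. ((λz. p) v)), E={p↦2}, S={0↦6, 1↦7, 2↦0}, K=[arg :: subR]>
[11] <C=p, E={p↦2}, S={0↦6, 1↦7, 2↦0}, K=[fun :: subR]>
[12] <C=((λz. p) v), E={v↦3, p↦2}, S={0↦6, 1↦7, 2↦0, 3↦0}, K=[subR]>
[13] <C=(λz. p), E={v↦3, p↦2}, S={0↦6, 1↦7, 2↦0, 3↦0}, K=[arg :: subR]>
[14] <C=v, E={v↦3, p↦2}, S={0↦6, 1↦7, 2↦0, 3↦0}, K=[fun :: subR]>
[15] <C=p, E={z↦4, v↦3, p↦2}, S={0↦6, 1↦7, 2↦0, 3↦0, 4↦0}, K=[subR]>
[16] <C=((λz. z) p), E={p↦2}, S={0↦6, 1↦7, 2↦0, 3↦0, 4↦0}, K=[subL(0)]>
[17] <C=(λz. z), E={p↦2}, S={0↦6, 1↦7, 2↦0, 3↦0, 4↦0}, K=[arg :: subL(0)]>
[18] <C=p, E={p↦2}, S={0↦6, 1↦7, 2↦0, 3↦0, 4↦0}, K=[fun :: subL(0)]>
[19] <C=z, E={z↦5, p↦2}, S={0↦6, 1↦7, 2↦0, 3↦0, 4↦0, 5↦0}, K=[subL(0)]>
→ final value 0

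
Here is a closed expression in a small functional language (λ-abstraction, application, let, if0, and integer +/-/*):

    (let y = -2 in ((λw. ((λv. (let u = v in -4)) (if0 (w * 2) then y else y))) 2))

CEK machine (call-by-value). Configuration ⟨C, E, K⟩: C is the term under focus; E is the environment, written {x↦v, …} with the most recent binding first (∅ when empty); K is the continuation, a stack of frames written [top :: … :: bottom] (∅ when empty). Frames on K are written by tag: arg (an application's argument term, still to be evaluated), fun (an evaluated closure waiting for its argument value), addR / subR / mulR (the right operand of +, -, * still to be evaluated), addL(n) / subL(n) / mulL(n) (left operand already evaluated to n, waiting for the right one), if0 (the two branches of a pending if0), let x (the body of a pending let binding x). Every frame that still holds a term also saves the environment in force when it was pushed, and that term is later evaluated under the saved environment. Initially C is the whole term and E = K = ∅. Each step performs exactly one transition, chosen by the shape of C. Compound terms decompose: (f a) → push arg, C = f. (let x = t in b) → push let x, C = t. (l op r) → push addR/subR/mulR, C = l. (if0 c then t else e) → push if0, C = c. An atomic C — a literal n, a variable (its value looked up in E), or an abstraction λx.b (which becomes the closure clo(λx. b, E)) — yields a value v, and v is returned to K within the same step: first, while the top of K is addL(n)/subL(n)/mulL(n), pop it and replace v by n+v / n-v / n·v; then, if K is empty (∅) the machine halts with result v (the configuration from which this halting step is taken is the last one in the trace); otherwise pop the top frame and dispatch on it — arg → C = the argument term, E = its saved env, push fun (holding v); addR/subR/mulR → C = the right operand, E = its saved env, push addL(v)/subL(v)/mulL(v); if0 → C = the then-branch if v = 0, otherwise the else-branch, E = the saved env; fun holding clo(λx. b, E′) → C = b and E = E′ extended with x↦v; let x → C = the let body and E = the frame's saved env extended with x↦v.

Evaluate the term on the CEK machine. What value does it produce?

Answer: -4

Execution trace:
[0] [C=(let y = -2 in ((λw. ((λv. (let u = v in -4)) (if0 (w * 2) then y else y))) 2)) | E=∅ | K=∅]
[1] [C=-2 | E=∅ | K=[let y]]
[2] [C=((λw. ((λv. (let u = v in -4)) (if0 (w * 2) then y else y))) 2) | E={y↦-2} | K=∅]
[3] [C=(λw. ((λv. (let u = v in -4)) (if0 (w * 2) then y else y))) | E={y↦-2} | K=[arg]]
[4] [C=2 | E={y↦-2} | K=[fun]]
[5] [C=((λv. (let u = v in -4)) (if0 (w * 2) then y else y)) | E={w↦2, y↦-2} | K=∅]
[6] [C=(λv. (let u = v in -4)) | E={w↦2, y↦-2} | K=[arg]]
[7] [C=(if0 (w * 2) then y else y) | E={w↦2, y↦-2} | K=[fun]]
[8] [C=(w * 2) | E={w↦2, y↦-2} | K=[if0 :: fun]]
[9] [C=w | E={w↦2, y↦-2} | K=[mulR :: if0 :: fun]]
[10] [C=2 | E={w↦2, y↦-2} | K=[mulL(2) :: if0 :: fun]]
[11] [C=y | E={w↦2, y↦-2} | K=[fun]]
[12] [C=(let u = v in -4) | E={v↦-2, w↦2, y↦-2} | K=∅]
[13] [C=v | E={v↦-2, w↦2, y↦-2} | K=[let u]]
[14] [C=-4 | E={u↦-2, v↦-2, w↦2, y↦-2} | K=∅]
→ final value -4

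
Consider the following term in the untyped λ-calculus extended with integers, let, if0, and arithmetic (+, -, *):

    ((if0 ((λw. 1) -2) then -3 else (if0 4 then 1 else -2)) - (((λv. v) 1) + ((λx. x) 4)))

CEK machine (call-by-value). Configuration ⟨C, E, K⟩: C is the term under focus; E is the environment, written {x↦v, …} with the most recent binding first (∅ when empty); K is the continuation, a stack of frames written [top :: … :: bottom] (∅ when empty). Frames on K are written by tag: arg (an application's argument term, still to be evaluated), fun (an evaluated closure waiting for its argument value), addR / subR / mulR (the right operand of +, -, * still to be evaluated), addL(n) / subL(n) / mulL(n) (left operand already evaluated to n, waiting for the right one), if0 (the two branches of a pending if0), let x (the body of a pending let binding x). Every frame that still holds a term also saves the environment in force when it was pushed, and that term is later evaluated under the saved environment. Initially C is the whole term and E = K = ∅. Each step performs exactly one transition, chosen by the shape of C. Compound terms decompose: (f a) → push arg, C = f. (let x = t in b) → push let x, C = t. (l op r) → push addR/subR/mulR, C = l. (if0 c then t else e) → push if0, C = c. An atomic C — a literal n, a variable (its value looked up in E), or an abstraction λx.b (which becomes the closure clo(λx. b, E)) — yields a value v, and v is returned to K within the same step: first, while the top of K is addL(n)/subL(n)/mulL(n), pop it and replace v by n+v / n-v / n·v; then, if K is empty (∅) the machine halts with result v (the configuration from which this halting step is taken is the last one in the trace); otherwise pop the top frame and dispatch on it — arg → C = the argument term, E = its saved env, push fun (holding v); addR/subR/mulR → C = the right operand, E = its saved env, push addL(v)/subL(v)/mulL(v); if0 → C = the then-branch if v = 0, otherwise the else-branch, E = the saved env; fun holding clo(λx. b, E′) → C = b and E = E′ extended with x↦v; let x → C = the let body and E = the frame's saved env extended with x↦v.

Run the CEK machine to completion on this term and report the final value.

Answer: -7

Execution trace:
[0] [C=((if0 ((λw. 1) -2) then -3 else (if0 4 then 1 else -2)) - (((λv. v) 1) + ((λx. x) 4))) | E=∅ | K=∅]
[1] [C=(if0 ((λw. 1) -2) then -3 else (if0 4 then 1 else -2)) | E=∅ | K=[subR]]
[2] [C=((λw. 1) -2) | E=∅ | K=[if0 :: subR]]
[3] [C=(λw. 1) | E=∅ | K=[arg :: if0 :: subR]]
[4] [C=-2 | E=∅ | K=[fun :: if0 :: subR]]
[5] [C=1 | E={w↦-2} | K=[if0 :: subR]]
[6] [C=(if0 4 then 1 else -2) | E=∅ | K=[subR]]
[7] [C=4 | E=∅ | K=[if0 :: subR]]
[8] [C=-2 | E=∅ | K=[subR]]
[9] [C=(((λv. v) 1) + ((λx. x) 4)) | E=∅ | K=[subL(-2)]]
[10] [C=((λv. v) 1) | E=∅ | K=[addR :: subL(-2)]]
[11] [C=(λv. v) | E=∅ | K=[arg :: addR :: subL(-2)]]
[12] [C=1 | E=∅ | K=[fun :: addR :: subL(-2)]]
[13] [C=v | E={v↦1} | K=[addR :: subL(-2)]]
[14] [C=((λx. x) 4) | E=∅ | K=[addL(1) :: subL(-2)]]
[15] [C=(λx. x) | E=∅ | K=[arg :: addL(1) :: subL(-2)]]
[16] [C=4 | E=∅ | K=[fun :: addL(1) :: subL(-2)]]
[17] [C=x | E={x↦4} | K=[addL(1) :: subL(-2)]]
→ final value -7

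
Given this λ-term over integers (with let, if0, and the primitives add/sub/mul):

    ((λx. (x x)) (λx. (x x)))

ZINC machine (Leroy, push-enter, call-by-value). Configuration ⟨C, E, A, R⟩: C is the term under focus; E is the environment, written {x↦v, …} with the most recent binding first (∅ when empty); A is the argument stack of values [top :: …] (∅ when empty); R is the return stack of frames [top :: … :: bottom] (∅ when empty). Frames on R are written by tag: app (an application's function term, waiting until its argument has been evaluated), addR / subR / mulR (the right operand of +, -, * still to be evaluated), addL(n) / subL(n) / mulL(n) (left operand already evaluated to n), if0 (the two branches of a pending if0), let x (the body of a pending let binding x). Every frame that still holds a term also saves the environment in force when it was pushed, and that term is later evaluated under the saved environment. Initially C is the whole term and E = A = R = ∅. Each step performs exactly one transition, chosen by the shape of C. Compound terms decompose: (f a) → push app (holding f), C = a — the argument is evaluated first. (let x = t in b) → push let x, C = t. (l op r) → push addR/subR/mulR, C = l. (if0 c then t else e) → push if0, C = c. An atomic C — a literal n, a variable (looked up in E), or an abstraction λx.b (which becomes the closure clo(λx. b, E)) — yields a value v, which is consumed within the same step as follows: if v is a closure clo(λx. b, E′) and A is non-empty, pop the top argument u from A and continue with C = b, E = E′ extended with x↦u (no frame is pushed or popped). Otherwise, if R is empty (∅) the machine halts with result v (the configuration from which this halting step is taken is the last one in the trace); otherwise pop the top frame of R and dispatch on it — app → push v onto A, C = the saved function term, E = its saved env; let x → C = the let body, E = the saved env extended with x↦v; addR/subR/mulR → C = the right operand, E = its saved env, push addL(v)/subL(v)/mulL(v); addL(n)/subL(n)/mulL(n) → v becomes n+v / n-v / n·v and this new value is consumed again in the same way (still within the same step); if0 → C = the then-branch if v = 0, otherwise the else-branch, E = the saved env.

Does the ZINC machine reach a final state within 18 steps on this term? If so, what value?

t=0: ⟨C=((λx. (x x)) (λx. (x x))); E=∅; A=∅; R=∅⟩
t=1: ⟨C=(λx. (x x)); E=∅; A=∅; R=[app]⟩
t=2: ⟨C=(λx. (x x)); E=∅; A=[clo(λx. (x x), ∅)]; R=∅⟩
t=3: ⟨C=(x x); E={x↦clo(λx. (x x), ∅)}; A=∅; R=∅⟩
t=4: ⟨C=x; E={x↦clo(λx. (x x), ∅)}; A=∅; R=[app]⟩
t=5: ⟨C=x; E={x↦clo(λx. (x x), ∅)}; A=[clo(λx. (x x), ∅)]; R=∅⟩
… configuration repeats with period 3 (steps 3–5 recur indefinitely) …

Answer: DIVERGES (no final state within 18 steps)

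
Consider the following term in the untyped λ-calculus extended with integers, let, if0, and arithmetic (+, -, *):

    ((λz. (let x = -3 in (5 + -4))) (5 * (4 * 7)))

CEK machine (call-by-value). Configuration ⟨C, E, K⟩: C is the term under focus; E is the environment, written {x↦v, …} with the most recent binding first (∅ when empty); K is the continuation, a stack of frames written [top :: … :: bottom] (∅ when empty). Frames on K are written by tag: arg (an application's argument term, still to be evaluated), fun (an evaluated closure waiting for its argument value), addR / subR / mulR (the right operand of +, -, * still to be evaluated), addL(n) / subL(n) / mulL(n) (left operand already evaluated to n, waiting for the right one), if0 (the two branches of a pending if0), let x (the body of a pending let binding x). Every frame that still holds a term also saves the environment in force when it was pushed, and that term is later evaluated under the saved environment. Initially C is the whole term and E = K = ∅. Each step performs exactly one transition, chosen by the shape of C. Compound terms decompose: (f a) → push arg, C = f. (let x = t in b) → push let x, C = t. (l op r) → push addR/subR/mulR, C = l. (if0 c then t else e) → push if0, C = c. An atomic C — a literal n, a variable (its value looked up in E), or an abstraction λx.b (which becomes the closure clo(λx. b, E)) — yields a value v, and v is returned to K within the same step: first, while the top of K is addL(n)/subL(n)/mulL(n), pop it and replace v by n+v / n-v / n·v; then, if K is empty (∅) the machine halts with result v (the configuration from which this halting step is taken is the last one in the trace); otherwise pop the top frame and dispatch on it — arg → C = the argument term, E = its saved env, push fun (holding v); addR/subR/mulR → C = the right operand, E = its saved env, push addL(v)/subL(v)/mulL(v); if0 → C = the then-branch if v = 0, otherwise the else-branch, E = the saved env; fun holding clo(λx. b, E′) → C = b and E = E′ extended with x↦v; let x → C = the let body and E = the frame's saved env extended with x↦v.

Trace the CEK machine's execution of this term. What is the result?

step 0: [C=((λz. (let x = -3 in (5 + -4))) (5 * (4 * 7))) | E=∅ | K=∅]
step 1: [C=(λz. (let x = -3 in (5 + -4))) | E=∅ | K=[arg]]
step 2: [C=(5 * (4 * 7)) | E=∅ | K=[fun]]
step 3: [C=5 | E=∅ | K=[mulR :: fun]]
step 4: [C=(4 * 7) | E=∅ | K=[mulL(5) :: fun]]
step 5: [C=4 | E=∅ | K=[mulR :: mulL(5) :: fun]]
step 6: [C=7 | E=∅ | K=[mulL(4) :: mulL(5) :: fun]]
step 7: [C=(let x = -3 in (5 + -4)) | E={z↦140} | K=∅]
step 8: [C=-3 | E={z↦140} | K=[let x]]
step 9: [C=(5 + -4) | E={x↦-3, z↦140} | K=∅]
step 10: [C=5 | E={x↦-3, z↦140} | K=[addR]]
step 11: [C=-4 | E={x↦-3, z↦140} | K=[addL(5)]]
→ final value 1

Answer: 1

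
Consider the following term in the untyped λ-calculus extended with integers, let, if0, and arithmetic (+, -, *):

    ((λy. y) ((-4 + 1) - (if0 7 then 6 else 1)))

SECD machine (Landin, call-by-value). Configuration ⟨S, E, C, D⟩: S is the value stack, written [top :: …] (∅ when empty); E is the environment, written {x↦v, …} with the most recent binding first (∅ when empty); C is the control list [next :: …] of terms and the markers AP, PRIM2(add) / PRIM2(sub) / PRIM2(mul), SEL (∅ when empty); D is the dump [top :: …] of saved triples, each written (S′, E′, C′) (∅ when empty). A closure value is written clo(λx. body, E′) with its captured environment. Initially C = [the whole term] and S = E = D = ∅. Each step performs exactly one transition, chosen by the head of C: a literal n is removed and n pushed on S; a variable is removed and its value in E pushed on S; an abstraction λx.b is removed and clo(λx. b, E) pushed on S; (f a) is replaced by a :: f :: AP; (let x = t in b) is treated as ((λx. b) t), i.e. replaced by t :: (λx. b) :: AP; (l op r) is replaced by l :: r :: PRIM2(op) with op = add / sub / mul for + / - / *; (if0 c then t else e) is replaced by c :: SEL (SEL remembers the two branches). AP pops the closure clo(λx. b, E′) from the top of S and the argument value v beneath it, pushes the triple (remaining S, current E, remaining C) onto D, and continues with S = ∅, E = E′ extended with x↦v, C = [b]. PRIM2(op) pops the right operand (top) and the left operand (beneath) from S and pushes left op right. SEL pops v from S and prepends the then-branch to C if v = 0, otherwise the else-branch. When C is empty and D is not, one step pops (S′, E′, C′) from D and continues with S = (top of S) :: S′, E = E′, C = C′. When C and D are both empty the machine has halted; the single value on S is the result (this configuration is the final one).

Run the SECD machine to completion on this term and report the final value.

Answer: -4

Derivation:
step 0: <S=∅, E=∅, C=[((λy. y) ((-4 + 1) - (if0 7 then 6 else 1)))], D=∅>
step 1: <S=∅, E=∅, C=[((-4 + 1) - (if0 7 then 6 else 1)) :: (λy. y) :: AP], D=∅>
step 2: <S=∅, E=∅, C=[(-4 + 1) :: (if0 7 then 6 else 1) :: PRIM2(sub) :: (λy. y) :: AP], D=∅>
step 3: <S=∅, E=∅, C=[-4 :: 1 :: PRIM2(add) :: (if0 7 then 6 else 1) :: PRIM2(sub) :: (λy. y) :: AP], D=∅>
step 4: <S=[-4], E=∅, C=[1 :: PRIM2(add) :: (if0 7 then 6 else 1) :: PRIM2(sub) :: (λy. y) :: AP], D=∅>
step 5: <S=[1 :: -4], E=∅, C=[PRIM2(add) :: (if0 7 then 6 else 1) :: PRIM2(sub) :: (λy. y) :: AP], D=∅>
step 6: <S=[-3], E=∅, C=[(if0 7 then 6 else 1) :: PRIM2(sub) :: (λy. y) :: AP], D=∅>
step 7: <S=[-3], E=∅, C=[7 :: SEL :: PRIM2(sub) :: (λy. y) :: AP], D=∅>
step 8: <S=[7 :: -3], E=∅, C=[SEL :: PRIM2(sub) :: (λy. y) :: AP], D=∅>
step 9: <S=[-3], E=∅, C=[1 :: PRIM2(sub) :: (λy. y) :: AP], D=∅>
step 10: <S=[1 :: -3], E=∅, C=[PRIM2(sub) :: (λy. y) :: AP], D=∅>
step 11: <S=[-4], E=∅, C=[(λy. y) :: AP], D=∅>
step 12: <S=[clo(λy. y, ∅) :: -4], E=∅, C=[AP], D=∅>
step 13: <S=∅, E={y↦-4}, C=[y], D=[(∅, ∅, ∅)]>
step 14: <S=[-4], E={y↦-4}, C=∅, D=[(∅, ∅, ∅)]>
step 15: <S=[-4], E=∅, C=∅, D=∅>
→ final value -4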